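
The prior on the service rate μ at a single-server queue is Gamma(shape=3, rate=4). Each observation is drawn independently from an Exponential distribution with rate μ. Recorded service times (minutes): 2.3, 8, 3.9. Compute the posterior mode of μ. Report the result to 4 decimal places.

The Exponential(rate=μ) likelihood is ∝ μ^n e^(−μΣtᵢ). Here n = 3 and Σtᵢ = 2.3 + 8 + 3.9 = 14.2.
Posterior ∝ μ^2e^(−4μ) · μ^3e^(−14.2μ) = μ^5e^(−18.2μ), i.e. Gamma(6, 18.2).
Mode = (a−1)/b = 5/18.2 ≈ 0.2747.

μ̂_MAP = 0.2747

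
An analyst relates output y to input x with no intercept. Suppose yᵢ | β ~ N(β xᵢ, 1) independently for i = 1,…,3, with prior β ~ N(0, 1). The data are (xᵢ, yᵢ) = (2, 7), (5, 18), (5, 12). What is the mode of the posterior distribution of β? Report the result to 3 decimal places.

log p(β | y) = −Σ(yᵢ − βxᵢ)²/(2·1) − β²/(2·1) + const.
Setting the derivative to zero: Σxᵢ(yᵢ − βxᵢ)/1 − β/1 = 0, so β = Σxᵢyᵢ / (Σxᵢ² + σ²/τ²).
Σxᵢyᵢ = 2·7 + 5·18 + 5·12 = 164; Σxᵢ² = 54; σ²/τ² = 1.
β̂_MAP = 164 / (54 + 1) = 164/55 ≈ 2.982.

β̂_MAP = 2.982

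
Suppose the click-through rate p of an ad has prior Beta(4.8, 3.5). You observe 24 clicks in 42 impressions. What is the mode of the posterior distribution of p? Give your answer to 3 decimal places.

Prior: Beta(4.8, 3.5).
Data: 24 successes in 42 trials. The binomial likelihood contributes p^24(1−p)^18, so the posterior is Beta(4.8+24, 3.5+18) = Beta(28.8, 21.5).
For Beta(a, b) with a, b > 1 the mode is (a−1)/(a+b−2) = 27.8/48.3 ≈ 0.576.

p̂_MAP = 0.576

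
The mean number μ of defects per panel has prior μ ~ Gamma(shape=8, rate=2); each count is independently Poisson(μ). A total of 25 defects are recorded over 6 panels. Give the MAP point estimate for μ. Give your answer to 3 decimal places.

μ̂_MAP = 4.000

Σxᵢ = 25, n = 6.
Posterior ∝ μ^7e^(−2μ) · μ^25e^(−6μ) = μ^32e^(−8μ), i.e. Gamma(shape=33, rate=8).
The mode of a Gamma(a, b) with a ≥ 1 (shape–rate) is (a−1)/b = 32/8 ≈ 4.000.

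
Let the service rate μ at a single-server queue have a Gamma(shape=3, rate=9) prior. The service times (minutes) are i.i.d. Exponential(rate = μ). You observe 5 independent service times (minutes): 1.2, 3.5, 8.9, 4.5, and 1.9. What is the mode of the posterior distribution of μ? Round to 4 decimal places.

μ̂_MAP = 0.2414

The Exponential(rate=μ) likelihood is ∝ μ^n e^(−μΣtᵢ). Here n = 5 and Σtᵢ = 1.2 + 3.5 + 8.9 + 4.5 + 1.9 = 20.
Posterior ∝ μ^2e^(−9μ) · μ^5e^(−20μ) = μ^7e^(−29μ), i.e. Gamma(8, 29).
Mode = (a−1)/b = 7/29 ≈ 0.2414.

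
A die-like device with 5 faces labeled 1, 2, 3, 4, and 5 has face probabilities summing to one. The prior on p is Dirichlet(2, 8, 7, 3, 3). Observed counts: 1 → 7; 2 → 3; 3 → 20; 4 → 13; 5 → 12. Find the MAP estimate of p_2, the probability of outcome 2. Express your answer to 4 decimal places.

The posterior is Dirichlet(αᵢ + nᵢ) = Dirichlet(9, 11, 27, 16, 15).
For a Dirichlet(a₁,…,a_K) with all aᵢ > 1, the mode has j-th component (aⱼ − 1)/(Σaᵢ − K).
Here Σaᵢ = 78 and K = 5, so p_2 = (11 − 1)/(78 − 5) = 10/73 ≈ 0.1370.

MAP estimate: 0.1370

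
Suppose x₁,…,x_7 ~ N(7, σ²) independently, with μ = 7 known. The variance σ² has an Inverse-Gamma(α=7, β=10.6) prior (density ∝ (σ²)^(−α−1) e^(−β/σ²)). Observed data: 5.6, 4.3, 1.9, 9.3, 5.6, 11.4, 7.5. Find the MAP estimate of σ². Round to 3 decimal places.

Sum of squared deviations about the known mean: SS = (5.6−7)² + (4.3−7)² + (1.9−7)² + (9.3−7)² + (5.6−7)² + (11.4−7)² + (7.5−7)² = 62.12.
The Normal likelihood contributes (σ²)^(−n/2) exp(−SS/(2σ²)), so the posterior is Inverse-Gamma(α + n/2, β + SS/2) = Inverse-Gamma(10.5, 41.66).
The mode of Inverse-Gamma(a, b) is b/(a+1) = 41.66/11.5 ≈ 3.623.

σ̂²_MAP = 3.623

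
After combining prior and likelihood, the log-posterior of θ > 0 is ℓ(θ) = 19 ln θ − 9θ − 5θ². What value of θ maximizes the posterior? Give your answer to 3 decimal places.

θ̂_MAP = 1.000

ℓ'(θ) = 19/θ − 9 − 10θ. Setting this to zero and multiplying by θ: 10θ² + 9θ − 19 = 0.
θ = (−9 + √(9² + 4·10·19)) / (2·10) = (−9 + √841) / 20 = (−9 + 29)/20 = 1.
ℓ''(θ) = −19/θ² − 10 < 0, confirming a maximum.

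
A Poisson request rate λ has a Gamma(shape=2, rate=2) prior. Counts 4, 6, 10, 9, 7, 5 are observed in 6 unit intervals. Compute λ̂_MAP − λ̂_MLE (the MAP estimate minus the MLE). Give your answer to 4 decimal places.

MAP − MLE = -1.5833

Σxᵢ = 41. Posterior is Gamma(43, 8); MAP = (43−1)/8 = 42/8 ≈ 5.25000.
MLE = x̄ = 41/6 ≈ 6.83333.
Difference = 42/8 − 41/6 = -19/12 ≈ -1.5833.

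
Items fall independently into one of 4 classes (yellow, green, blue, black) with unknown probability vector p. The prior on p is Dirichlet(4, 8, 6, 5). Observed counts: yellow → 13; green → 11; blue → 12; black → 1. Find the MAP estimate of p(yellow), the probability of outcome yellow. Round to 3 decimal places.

The posterior is Dirichlet(αᵢ + nᵢ) = Dirichlet(17, 19, 18, 6).
For a Dirichlet(a₁,…,a_K) with all aᵢ > 1, the mode has j-th component (aⱼ − 1)/(Σaᵢ − K).
Here Σaᵢ = 60 and K = 4, so p(yellow) = (17 − 1)/(60 − 4) = 16/56 ≈ 0.286.

MAP estimate of p(yellow) = 0.286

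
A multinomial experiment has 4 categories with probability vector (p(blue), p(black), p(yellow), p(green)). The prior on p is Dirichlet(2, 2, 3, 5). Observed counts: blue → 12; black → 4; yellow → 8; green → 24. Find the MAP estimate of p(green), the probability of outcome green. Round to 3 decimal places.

The posterior is Dirichlet(αᵢ + nᵢ) = Dirichlet(14, 6, 11, 29).
For a Dirichlet(a₁,…,a_K) with all aᵢ > 1, the mode has j-th component (aⱼ − 1)/(Σaᵢ − K).
Here Σaᵢ = 60 and K = 4, so p(green) = (29 − 1)/(60 − 4) = 28/56 ≈ 0.500.

MAP estimate of p(green) = 0.500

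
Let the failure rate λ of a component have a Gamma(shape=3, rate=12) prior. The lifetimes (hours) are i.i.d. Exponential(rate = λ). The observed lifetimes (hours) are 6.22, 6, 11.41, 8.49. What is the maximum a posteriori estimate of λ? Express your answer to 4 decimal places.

λ̂_MAP = 0.1360

The Exponential(rate=λ) likelihood is ∝ λ^n e^(−λΣtᵢ). Here n = 4 and Σtᵢ = 6.22 + 6 + 11.41 + 8.49 = 32.12.
Posterior ∝ λ^2e^(−12λ) · λ^4e^(−32.12λ) = λ^6e^(−44.12λ), i.e. Gamma(7, 44.12).
Mode = (a−1)/b = 6/44.12 ≈ 0.1360.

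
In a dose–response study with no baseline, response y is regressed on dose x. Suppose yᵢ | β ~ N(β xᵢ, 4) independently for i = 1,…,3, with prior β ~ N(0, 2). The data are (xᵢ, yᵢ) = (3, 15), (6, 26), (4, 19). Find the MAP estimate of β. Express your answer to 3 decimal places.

β̂_MAP = 4.397

log p(β | y) = −Σ(yᵢ − βxᵢ)²/(2·4) − β²/(2·2) + const.
Setting the derivative to zero: Σxᵢ(yᵢ − βxᵢ)/4 − β/2 = 0, so β = Σxᵢyᵢ / (Σxᵢ² + σ²/τ²).
Σxᵢyᵢ = 3·15 + 6·26 + 4·19 = 277; Σxᵢ² = 61; σ²/τ² = 2.
β̂_MAP = 277 / (61 + 2) = 277/63 ≈ 4.397.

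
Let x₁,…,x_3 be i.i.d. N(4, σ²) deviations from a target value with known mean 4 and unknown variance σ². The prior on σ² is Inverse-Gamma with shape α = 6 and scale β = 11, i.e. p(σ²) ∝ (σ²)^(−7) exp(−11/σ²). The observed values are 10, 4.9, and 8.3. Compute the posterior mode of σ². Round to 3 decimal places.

σ̂²_MAP = 4.547

Sum of squared deviations about the known mean: SS = (10−4)² + (4.9−4)² + (8.3−4)² = 55.3.
The Normal likelihood contributes (σ²)^(−n/2) exp(−SS/(2σ²)), so the posterior is Inverse-Gamma(α + n/2, β + SS/2) = Inverse-Gamma(7.5, 38.65).
The mode of Inverse-Gamma(a, b) is b/(a+1) = 38.65/8.5 ≈ 4.547.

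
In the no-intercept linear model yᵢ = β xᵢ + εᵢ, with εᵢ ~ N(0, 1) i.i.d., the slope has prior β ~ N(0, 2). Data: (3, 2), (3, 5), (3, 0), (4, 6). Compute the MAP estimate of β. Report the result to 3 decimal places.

β̂_MAP = 1.034

log p(β | y) = −Σ(yᵢ − βxᵢ)²/(2·1) − β²/(2·2) + const.
Setting the derivative to zero: Σxᵢ(yᵢ − βxᵢ)/1 − β/2 = 0, so β = Σxᵢyᵢ / (Σxᵢ² + σ²/τ²).
Σxᵢyᵢ = 3·2 + 3·5 + 3·0 + 4·6 = 45; Σxᵢ² = 43; σ²/τ² = 0.5.
β̂_MAP = 45 / (43 + 0.5) = 45/43.5 ≈ 1.034.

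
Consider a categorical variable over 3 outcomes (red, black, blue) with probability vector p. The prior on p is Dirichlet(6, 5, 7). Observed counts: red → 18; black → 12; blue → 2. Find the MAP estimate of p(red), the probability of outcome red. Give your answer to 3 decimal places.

MAP estimate of p(red) = 0.489

The posterior is Dirichlet(αᵢ + nᵢ) = Dirichlet(24, 17, 9).
For a Dirichlet(a₁,…,a_K) with all aᵢ > 1, the mode has j-th component (aⱼ − 1)/(Σaᵢ − K).
Here Σaᵢ = 50 and K = 3, so p(red) = (24 − 1)/(50 − 3) = 23/47 ≈ 0.489.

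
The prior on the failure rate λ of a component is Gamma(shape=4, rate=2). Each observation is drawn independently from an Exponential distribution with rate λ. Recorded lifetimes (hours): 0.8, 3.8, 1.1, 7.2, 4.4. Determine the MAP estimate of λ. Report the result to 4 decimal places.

The Exponential(rate=λ) likelihood is ∝ λ^n e^(−λΣtᵢ). Here n = 5 and Σtᵢ = 0.8 + 3.8 + 1.1 + 7.2 + 4.4 = 17.3.
Posterior ∝ λ^3e^(−2λ) · λ^5e^(−17.3λ) = λ^8e^(−19.3λ), i.e. Gamma(9, 19.3).
Mode = (a−1)/b = 8/19.3 ≈ 0.4145.

λ̂_MAP = 0.4145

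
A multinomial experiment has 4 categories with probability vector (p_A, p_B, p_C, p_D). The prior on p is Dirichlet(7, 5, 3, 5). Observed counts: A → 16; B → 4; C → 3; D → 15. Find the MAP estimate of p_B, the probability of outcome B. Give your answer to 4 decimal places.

MAP estimate of p_B = 0.1481

The posterior is Dirichlet(αᵢ + nᵢ) = Dirichlet(23, 9, 6, 20).
For a Dirichlet(a₁,…,a_K) with all aᵢ > 1, the mode has j-th component (aⱼ − 1)/(Σaᵢ − K).
Here Σaᵢ = 58 and K = 4, so p_B = (9 − 1)/(58 − 4) = 8/54 ≈ 0.1481.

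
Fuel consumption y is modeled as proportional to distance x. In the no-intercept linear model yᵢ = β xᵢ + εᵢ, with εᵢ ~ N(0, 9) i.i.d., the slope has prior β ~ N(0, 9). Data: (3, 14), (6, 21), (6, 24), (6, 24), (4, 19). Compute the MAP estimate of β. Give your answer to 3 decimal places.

log p(β | y) = −Σ(yᵢ − βxᵢ)²/(2·9) − β²/(2·9) + const.
Setting the derivative to zero: Σxᵢ(yᵢ − βxᵢ)/9 − β/9 = 0, so β = Σxᵢyᵢ / (Σxᵢ² + σ²/τ²).
Σxᵢyᵢ = 3·14 + 6·21 + 6·24 + 6·24 + 4·19 = 532; Σxᵢ² = 133; σ²/τ² = 1.
β̂_MAP = 532 / (133 + 1) = 532/134 ≈ 3.970.

β̂_MAP = 3.970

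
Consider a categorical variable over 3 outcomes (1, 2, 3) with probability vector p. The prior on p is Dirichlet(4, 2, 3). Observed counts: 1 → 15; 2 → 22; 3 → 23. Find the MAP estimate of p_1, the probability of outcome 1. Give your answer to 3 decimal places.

MAP estimate: 0.273

The posterior is Dirichlet(αᵢ + nᵢ) = Dirichlet(19, 24, 26).
For a Dirichlet(a₁,…,a_K) with all aᵢ > 1, the mode has j-th component (aⱼ − 1)/(Σaᵢ − K).
Here Σaᵢ = 69 and K = 3, so p_1 = (19 − 1)/(69 − 3) = 18/66 ≈ 0.273.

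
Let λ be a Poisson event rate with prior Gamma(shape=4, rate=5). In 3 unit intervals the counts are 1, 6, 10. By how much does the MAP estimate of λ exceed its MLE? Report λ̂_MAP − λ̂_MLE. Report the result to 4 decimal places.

MAP − MLE = -3.1667

Σxᵢ = 17. Posterior is Gamma(21, 8); MAP = (21−1)/8 = 20/8 ≈ 2.50000.
MLE = x̄ = 17/3 ≈ 5.66667.
Difference = 20/8 − 17/3 = -19/6 ≈ -3.1667.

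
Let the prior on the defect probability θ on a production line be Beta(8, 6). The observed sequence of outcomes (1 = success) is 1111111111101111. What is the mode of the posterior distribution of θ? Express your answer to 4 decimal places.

Prior: Beta(8, 6).
Data: 15 successes in 16 trials (from the sequence). The binomial likelihood contributes θ^15(1−θ)^1, so the posterior is Beta(8+15, 6+1) = Beta(23, 7).
For Beta(a, b) with a, b > 1 the mode is (a−1)/(a+b−2) = 22/28 ≈ 0.7857.

θ̂_MAP = 0.7857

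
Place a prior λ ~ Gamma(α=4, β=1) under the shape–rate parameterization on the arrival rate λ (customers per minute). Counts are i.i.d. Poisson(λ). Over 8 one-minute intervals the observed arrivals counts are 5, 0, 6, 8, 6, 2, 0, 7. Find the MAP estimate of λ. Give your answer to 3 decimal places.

λ̂_MAP = 4.111

Σxᵢ = 5+0+6+8+6+2+0+7 = 34, with n = 8.
Posterior ∝ λ^3e^(−1λ) · λ^34e^(−8λ) = λ^37e^(−9λ), i.e. Gamma(shape=38, rate=9).
The mode of a Gamma(a, b) with a ≥ 1 (shape–rate) is (a−1)/b = 37/9 ≈ 4.111.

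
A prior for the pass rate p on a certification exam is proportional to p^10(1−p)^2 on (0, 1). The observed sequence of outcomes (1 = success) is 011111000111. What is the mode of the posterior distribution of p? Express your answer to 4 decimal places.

p̂_MAP = 0.7500

The prior density ∝ p^10(1−p)^2 is the kernel of Beta(11, 3).
Data: 8 successes in 12 trials (from the sequence). The binomial likelihood contributes p^8(1−p)^4, so the posterior is Beta(11+8, 3+4) = Beta(19, 7).
For Beta(a, b) with a, b > 1 the mode is (a−1)/(a+b−2) = 18/24 ≈ 0.7500.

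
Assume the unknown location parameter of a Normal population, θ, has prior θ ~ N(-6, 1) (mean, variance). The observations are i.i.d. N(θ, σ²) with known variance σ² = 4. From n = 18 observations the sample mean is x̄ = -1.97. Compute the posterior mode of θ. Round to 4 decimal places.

n = 18, x̄ = -1.97.
For a Normal prior and Normal likelihood with known variance, the posterior is Normal; its mode equals its mean, the precision-weighted average.
Prior precision 1/σ₀² = 1/1 = 1; data precision n/σ² = 18/4 = 4.5.
θ̂ = (1·(-6) + 4.5·(-1.97)) / (1 + 4.5) = (-14.865)/5.5 = -2973/1100 ≈ -2.7027.

θ̂_MAP = -2.7027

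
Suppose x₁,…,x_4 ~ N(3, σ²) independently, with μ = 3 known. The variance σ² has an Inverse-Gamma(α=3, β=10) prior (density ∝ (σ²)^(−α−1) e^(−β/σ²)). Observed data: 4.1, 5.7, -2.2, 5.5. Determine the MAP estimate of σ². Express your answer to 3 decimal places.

σ̂²_MAP = 5.149

Sum of squared deviations about the known mean: SS = (4.1−3)² + (5.7−3)² + (-2.2−3)² + (5.5−3)² = 41.79.
The Normal likelihood contributes (σ²)^(−n/2) exp(−SS/(2σ²)), so the posterior is Inverse-Gamma(α + n/2, β + SS/2) = Inverse-Gamma(5, 30.895).
The mode of Inverse-Gamma(a, b) is b/(a+1) = 30.895/6 ≈ 5.149.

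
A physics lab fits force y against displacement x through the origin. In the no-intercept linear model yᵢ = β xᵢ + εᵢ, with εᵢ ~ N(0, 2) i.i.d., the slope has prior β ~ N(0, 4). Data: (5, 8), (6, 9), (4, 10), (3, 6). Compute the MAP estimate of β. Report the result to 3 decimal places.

β̂_MAP = 1.757

log p(β | y) = −Σ(yᵢ − βxᵢ)²/(2·2) − β²/(2·4) + const.
Setting the derivative to zero: Σxᵢ(yᵢ − βxᵢ)/2 − β/4 = 0, so β = Σxᵢyᵢ / (Σxᵢ² + σ²/τ²).
Σxᵢyᵢ = 5·8 + 6·9 + 4·10 + 3·6 = 152; Σxᵢ² = 86; σ²/τ² = 0.5.
β̂_MAP = 152 / (86 + 0.5) = 152/86.5 ≈ 1.757.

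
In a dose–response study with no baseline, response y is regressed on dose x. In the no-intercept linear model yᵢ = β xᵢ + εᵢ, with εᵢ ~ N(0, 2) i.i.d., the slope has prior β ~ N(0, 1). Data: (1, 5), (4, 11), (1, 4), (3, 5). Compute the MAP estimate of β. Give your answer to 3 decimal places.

β̂_MAP = 2.345

log p(β | y) = −Σ(yᵢ − βxᵢ)²/(2·2) − β²/(2·1) + const.
Setting the derivative to zero: Σxᵢ(yᵢ − βxᵢ)/2 − β/1 = 0, so β = Σxᵢyᵢ / (Σxᵢ² + σ²/τ²).
Σxᵢyᵢ = 1·5 + 4·11 + 1·4 + 3·5 = 68; Σxᵢ² = 27; σ²/τ² = 2.
β̂_MAP = 68 / (27 + 2) = 68/29 ≈ 2.345.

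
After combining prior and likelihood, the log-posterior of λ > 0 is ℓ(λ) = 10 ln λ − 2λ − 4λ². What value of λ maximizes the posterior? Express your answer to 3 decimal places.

λ̂_MAP = 1.000

ℓ'(λ) = 10/λ − 2 − 8λ. Setting this to zero and multiplying by λ: 8λ² + 2λ − 10 = 0.
λ = (−2 + √(2² + 4·8·10)) / (2·8) = (−2 + √324) / 16 = (−2 + 18)/16 = 1.
ℓ''(λ) = −10/λ² − 8 < 0, confirming a maximum.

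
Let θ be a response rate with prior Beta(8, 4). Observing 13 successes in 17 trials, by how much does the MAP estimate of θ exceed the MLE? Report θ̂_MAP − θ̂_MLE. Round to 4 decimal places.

Posterior is Beta(21, 8); MAP = (21−1)/(29−2) = 20/27 ≈ 0.74074.
MLE ignores the prior: θ̂_MLE = k/n = 13/17 ≈ 0.76471.
Difference = 20/27 − 13/17 = -11/459 ≈ -0.0240.

MAP − MLE = -0.0240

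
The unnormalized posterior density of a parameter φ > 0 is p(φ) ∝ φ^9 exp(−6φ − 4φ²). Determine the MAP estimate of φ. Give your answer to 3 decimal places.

φ̂_MAP = 0.750

ℓ'(φ) = 9/φ − 6 − 8φ. Setting this to zero and multiplying by φ: 8φ² + 6φ − 9 = 0.
φ = (−6 + √(6² + 4·8·9)) / (2·8) = (−6 + √324) / 16 = (−6 + 18)/16 = 3/4.
ℓ''(φ) = −9/φ² − 8 < 0, confirming a maximum.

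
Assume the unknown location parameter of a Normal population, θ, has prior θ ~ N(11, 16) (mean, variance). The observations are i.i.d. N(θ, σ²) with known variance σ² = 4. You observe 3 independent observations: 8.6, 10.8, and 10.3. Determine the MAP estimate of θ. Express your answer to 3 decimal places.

n = 3; x̄ = (8.6 + 10.8 + 10.3)/3 = 29.7/3 = 9.9.
For a Normal prior and Normal likelihood with known variance, the posterior is Normal; its mode equals its mean, the precision-weighted average.
Prior precision 1/σ₀² = 1/16 = 0.0625; data precision n/σ² = 3/4 = 0.75.
θ̂ = (0.0625·11 + 0.75·9.9) / (0.0625 + 0.75) = 8.1125/0.8125 = 649/65 ≈ 9.985.

θ̂_MAP = 9.985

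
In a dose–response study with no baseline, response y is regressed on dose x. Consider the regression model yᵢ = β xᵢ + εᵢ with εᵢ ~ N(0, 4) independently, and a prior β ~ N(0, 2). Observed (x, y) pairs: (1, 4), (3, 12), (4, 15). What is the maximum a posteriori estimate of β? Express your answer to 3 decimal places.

β̂_MAP = 3.571

log p(β | y) = −Σ(yᵢ − βxᵢ)²/(2·4) − β²/(2·2) + const.
Setting the derivative to zero: Σxᵢ(yᵢ − βxᵢ)/4 − β/2 = 0, so β = Σxᵢyᵢ / (Σxᵢ² + σ²/τ²).
Σxᵢyᵢ = 1·4 + 3·12 + 4·15 = 100; Σxᵢ² = 26; σ²/τ² = 2.
β̂_MAP = 100 / (26 + 2) = 100/28 ≈ 3.571.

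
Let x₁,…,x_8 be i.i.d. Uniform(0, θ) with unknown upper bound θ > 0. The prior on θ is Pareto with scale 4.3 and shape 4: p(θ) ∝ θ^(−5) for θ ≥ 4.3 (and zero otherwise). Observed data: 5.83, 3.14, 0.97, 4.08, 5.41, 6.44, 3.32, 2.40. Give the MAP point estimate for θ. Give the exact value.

θ̂_MAP = 6.44

The Uniform(0, θ) likelihood is θ^(−n) for θ ≥ max(xᵢ), zero otherwise. Here max(xᵢ) = 6.44.
Posterior ∝ θ^(−5) · θ^(−8) = θ^(−13) on θ ≥ max(4.3, 6.44) = 6.44.
This density is strictly decreasing in θ, so the posterior mode lies at the lower boundary of the support.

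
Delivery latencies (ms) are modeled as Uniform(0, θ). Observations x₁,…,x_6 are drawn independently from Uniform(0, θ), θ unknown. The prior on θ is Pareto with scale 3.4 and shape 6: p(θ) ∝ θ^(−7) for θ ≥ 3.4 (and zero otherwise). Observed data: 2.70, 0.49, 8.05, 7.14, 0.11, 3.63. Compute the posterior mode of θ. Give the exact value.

The Uniform(0, θ) likelihood is θ^(−n) for θ ≥ max(xᵢ), zero otherwise. Here max(xᵢ) = 8.05.
Posterior ∝ θ^(−7) · θ^(−6) = θ^(−13) on θ ≥ max(3.4, 8.05) = 8.05.
This density is strictly decreasing in θ, so the posterior mode lies at the lower boundary of the support.

θ̂_MAP = 8.05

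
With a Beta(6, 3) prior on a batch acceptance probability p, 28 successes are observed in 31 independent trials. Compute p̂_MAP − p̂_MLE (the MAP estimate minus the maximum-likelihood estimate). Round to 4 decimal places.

Posterior is Beta(34, 6); MAP = (34−1)/(40−2) = 33/38 ≈ 0.86842.
MLE ignores the prior: p̂_MLE = k/n = 28/31 ≈ 0.90323.
Difference = 33/38 − 28/31 = -41/1178 ≈ -0.0348.

MAP − MLE = -0.0348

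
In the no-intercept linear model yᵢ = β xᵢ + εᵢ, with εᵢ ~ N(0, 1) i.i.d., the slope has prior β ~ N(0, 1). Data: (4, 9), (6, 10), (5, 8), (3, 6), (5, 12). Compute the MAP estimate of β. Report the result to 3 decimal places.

β̂_MAP = 1.911

log p(β | y) = −Σ(yᵢ − βxᵢ)²/(2·1) − β²/(2·1) + const.
Setting the derivative to zero: Σxᵢ(yᵢ − βxᵢ)/1 − β/1 = 0, so β = Σxᵢyᵢ / (Σxᵢ² + σ²/τ²).
Σxᵢyᵢ = 4·9 + 6·10 + 5·8 + 3·6 + 5·12 = 214; Σxᵢ² = 111; σ²/τ² = 1.
β̂_MAP = 214 / (111 + 1) = 214/112 ≈ 1.911.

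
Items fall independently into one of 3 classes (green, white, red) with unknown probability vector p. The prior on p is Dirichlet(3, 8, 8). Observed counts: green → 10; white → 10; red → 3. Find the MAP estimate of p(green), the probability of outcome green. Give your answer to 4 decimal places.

The posterior is Dirichlet(αᵢ + nᵢ) = Dirichlet(13, 18, 11).
For a Dirichlet(a₁,…,a_K) with all aᵢ > 1, the mode has j-th component (aⱼ − 1)/(Σaᵢ − K).
Here Σaᵢ = 42 and K = 3, so p(green) = (13 − 1)/(42 − 3) = 12/39 ≈ 0.3077.

MAP estimate of p(green) = 0.3077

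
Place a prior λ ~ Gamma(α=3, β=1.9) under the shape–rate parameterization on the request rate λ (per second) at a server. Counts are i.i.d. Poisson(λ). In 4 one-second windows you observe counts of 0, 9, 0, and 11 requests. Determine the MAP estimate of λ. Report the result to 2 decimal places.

Σxᵢ = 0+9+0+11 = 20, with n = 4.
Posterior ∝ λ^2e^(−1.9λ) · λ^20e^(−4λ) = λ^22e^(−5.9λ), i.e. Gamma(shape=23, rate=5.9).
The mode of a Gamma(a, b) with a ≥ 1 (shape–rate) is (a−1)/b = 22/5.9 ≈ 3.73.

λ̂_MAP = 3.73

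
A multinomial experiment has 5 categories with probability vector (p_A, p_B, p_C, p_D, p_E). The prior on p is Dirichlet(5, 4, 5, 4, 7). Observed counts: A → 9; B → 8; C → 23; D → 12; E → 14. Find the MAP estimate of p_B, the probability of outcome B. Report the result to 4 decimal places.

The posterior is Dirichlet(αᵢ + nᵢ) = Dirichlet(14, 12, 28, 16, 21).
For a Dirichlet(a₁,…,a_K) with all aᵢ > 1, the mode has j-th component (aⱼ − 1)/(Σaᵢ − K).
Here Σaᵢ = 91 and K = 5, so p_B = (12 − 1)/(91 − 5) = 11/86 ≈ 0.1279.

MAP estimate of p_B = 0.1279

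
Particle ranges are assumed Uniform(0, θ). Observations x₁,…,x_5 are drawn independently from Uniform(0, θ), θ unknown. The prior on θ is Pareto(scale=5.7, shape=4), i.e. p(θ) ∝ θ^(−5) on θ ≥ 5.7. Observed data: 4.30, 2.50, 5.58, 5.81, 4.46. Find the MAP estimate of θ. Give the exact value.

θ̂_MAP = 5.81

The Uniform(0, θ) likelihood is θ^(−n) for θ ≥ max(xᵢ), zero otherwise. Here max(xᵢ) = 5.81.
Posterior ∝ θ^(−5) · θ^(−5) = θ^(−10) on θ ≥ max(5.7, 5.81) = 5.81.
This density is strictly decreasing in θ, so the posterior mode lies at the lower boundary of the support.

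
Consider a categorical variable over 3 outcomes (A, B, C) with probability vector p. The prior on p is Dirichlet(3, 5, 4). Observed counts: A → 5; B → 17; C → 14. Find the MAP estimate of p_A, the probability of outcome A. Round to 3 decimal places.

MAP estimate of p_A = 0.156

The posterior is Dirichlet(αᵢ + nᵢ) = Dirichlet(8, 22, 18).
For a Dirichlet(a₁,…,a_K) with all aᵢ > 1, the mode has j-th component (aⱼ − 1)/(Σaᵢ − K).
Here Σaᵢ = 48 and K = 3, so p_A = (8 − 1)/(48 − 3) = 7/45 ≈ 0.156.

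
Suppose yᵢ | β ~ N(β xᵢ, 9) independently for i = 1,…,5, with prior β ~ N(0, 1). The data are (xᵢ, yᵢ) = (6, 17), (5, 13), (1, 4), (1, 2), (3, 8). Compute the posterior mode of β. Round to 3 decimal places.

β̂_MAP = 2.432

log p(β | y) = −Σ(yᵢ − βxᵢ)²/(2·9) − β²/(2·1) + const.
Setting the derivative to zero: Σxᵢ(yᵢ − βxᵢ)/9 − β/1 = 0, so β = Σxᵢyᵢ / (Σxᵢ² + σ²/τ²).
Σxᵢyᵢ = 6·17 + 5·13 + 1·4 + 1·2 + 3·8 = 197; Σxᵢ² = 72; σ²/τ² = 9.
β̂_MAP = 197 / (72 + 9) = 197/81 ≈ 2.432.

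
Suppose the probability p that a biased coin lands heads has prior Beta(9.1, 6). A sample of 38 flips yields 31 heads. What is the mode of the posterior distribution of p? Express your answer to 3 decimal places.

Prior: Beta(9.1, 6).
Data: 31 successes in 38 trials. The binomial likelihood contributes p^31(1−p)^7, so the posterior is Beta(9.1+31, 6+7) = Beta(40.1, 13).
For Beta(a, b) with a, b > 1 the mode is (a−1)/(a+b−2) = 39.1/51.1 ≈ 0.765.

p̂_MAP = 0.765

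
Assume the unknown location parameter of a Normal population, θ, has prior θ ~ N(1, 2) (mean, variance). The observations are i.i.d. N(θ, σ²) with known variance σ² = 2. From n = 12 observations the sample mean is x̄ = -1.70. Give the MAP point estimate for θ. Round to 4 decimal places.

n = 12, x̄ = -1.70.
For a Normal prior and Normal likelihood with known variance, the posterior is Normal; its mode equals its mean, the precision-weighted average.
Prior precision 1/σ₀² = 1/2 = 0.5; data precision n/σ² = 12/2 = 6.
θ̂ = (0.5·1 + 6·(-1.7)) / (0.5 + 6) = (-9.7)/6.5 = -97/65 ≈ -1.4923.

θ̂_MAP = -1.4923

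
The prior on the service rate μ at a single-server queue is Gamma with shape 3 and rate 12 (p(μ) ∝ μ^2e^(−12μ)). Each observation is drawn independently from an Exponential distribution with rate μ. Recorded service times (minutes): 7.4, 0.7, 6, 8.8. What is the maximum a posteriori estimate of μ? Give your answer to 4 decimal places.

μ̂_MAP = 0.1719

The Exponential(rate=μ) likelihood is ∝ μ^n e^(−μΣtᵢ). Here n = 4 and Σtᵢ = 7.4 + 0.7 + 6 + 8.8 = 22.9.
Posterior ∝ μ^2e^(−12μ) · μ^4e^(−22.9μ) = μ^6e^(−34.9μ), i.e. Gamma(7, 34.9).
Mode = (a−1)/b = 6/34.9 ≈ 0.1719.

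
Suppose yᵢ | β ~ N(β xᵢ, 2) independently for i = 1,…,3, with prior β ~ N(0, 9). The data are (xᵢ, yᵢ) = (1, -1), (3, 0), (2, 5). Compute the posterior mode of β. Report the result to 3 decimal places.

β̂_MAP = 0.633

log p(β | y) = −Σ(yᵢ − βxᵢ)²/(2·2) − β²/(2·9) + const.
Setting the derivative to zero: Σxᵢ(yᵢ − βxᵢ)/2 − β/9 = 0, so β = Σxᵢyᵢ / (Σxᵢ² + σ²/τ²).
Σxᵢyᵢ = 1·(-1) + 3·0 + 2·5 = 9; Σxᵢ² = 14; σ²/τ² = 2/9.
β̂_MAP = 9 / (14 + 2/9) = 9/(128/9) = 81/128 ≈ 0.633.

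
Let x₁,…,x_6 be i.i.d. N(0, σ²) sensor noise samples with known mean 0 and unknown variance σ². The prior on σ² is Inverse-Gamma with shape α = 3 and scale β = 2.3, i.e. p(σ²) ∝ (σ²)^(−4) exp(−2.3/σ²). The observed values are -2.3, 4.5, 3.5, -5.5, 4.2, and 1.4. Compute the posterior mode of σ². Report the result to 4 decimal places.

σ̂²_MAP = 6.5886

Sum of squared deviations about the known mean: SS = (-2.3−0)² + (4.5−0)² + (3.5−0)² + (-5.5−0)² + (4.2−0)² + (1.4−0)² = 87.64.
The Normal likelihood contributes (σ²)^(−n/2) exp(−SS/(2σ²)), so the posterior is Inverse-Gamma(α + n/2, β + SS/2) = Inverse-Gamma(6, 46.12).
The mode of Inverse-Gamma(a, b) is b/(a+1) = 46.12/7 ≈ 6.5886.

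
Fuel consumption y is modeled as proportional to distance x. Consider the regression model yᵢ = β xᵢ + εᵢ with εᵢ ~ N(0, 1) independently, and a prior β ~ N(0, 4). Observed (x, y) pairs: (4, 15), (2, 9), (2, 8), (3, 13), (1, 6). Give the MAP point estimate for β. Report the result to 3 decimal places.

β̂_MAP = 4.058

log p(β | y) = −Σ(yᵢ − βxᵢ)²/(2·1) − β²/(2·4) + const.
Setting the derivative to zero: Σxᵢ(yᵢ − βxᵢ)/1 − β/4 = 0, so β = Σxᵢyᵢ / (Σxᵢ² + σ²/τ²).
Σxᵢyᵢ = 4·15 + 2·9 + 2·8 + 3·13 + 1·6 = 139; Σxᵢ² = 34; σ²/τ² = 0.25.
β̂_MAP = 139 / (34 + 0.25) = 139/34.25 ≈ 4.058.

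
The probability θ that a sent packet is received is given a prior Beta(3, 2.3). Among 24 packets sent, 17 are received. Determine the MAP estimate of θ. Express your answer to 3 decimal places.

Prior: Beta(3, 2.3).
Data: 17 successes in 24 trials. The binomial likelihood contributes θ^17(1−θ)^7, so the posterior is Beta(3+17, 2.3+7) = Beta(20, 9.3).
For Beta(a, b) with a, b > 1 the mode is (a−1)/(a+b−2) = 19/27.3 ≈ 0.696.

θ̂_MAP = 0.696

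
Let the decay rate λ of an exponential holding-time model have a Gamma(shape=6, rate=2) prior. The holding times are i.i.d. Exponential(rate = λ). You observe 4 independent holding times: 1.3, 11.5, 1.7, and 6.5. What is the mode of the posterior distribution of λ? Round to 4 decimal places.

λ̂_MAP = 0.3913

The Exponential(rate=λ) likelihood is ∝ λ^n e^(−λΣtᵢ). Here n = 4 and Σtᵢ = 1.3 + 11.5 + 1.7 + 6.5 = 21.
Posterior ∝ λ^5e^(−2λ) · λ^4e^(−21λ) = λ^9e^(−23λ), i.e. Gamma(10, 23).
Mode = (a−1)/b = 9/23 ≈ 0.3913.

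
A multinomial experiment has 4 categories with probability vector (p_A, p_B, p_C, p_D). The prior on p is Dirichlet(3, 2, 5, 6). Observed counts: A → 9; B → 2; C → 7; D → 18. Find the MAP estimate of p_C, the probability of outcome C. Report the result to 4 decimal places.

The posterior is Dirichlet(αᵢ + nᵢ) = Dirichlet(12, 4, 12, 24).
For a Dirichlet(a₁,…,a_K) with all aᵢ > 1, the mode has j-th component (aⱼ − 1)/(Σaᵢ − K).
Here Σaᵢ = 52 and K = 4, so p_C = (12 − 1)/(52 − 4) = 11/48 ≈ 0.2292.

MAP estimate of p_C = 0.2292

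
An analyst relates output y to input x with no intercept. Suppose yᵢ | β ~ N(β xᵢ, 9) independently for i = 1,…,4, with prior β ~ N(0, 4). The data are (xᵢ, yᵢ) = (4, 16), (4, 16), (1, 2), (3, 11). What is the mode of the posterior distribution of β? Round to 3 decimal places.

log p(β | y) = −Σ(yᵢ − βxᵢ)²/(2·9) − β²/(2·4) + const.
Setting the derivative to zero: Σxᵢ(yᵢ − βxᵢ)/9 − β/4 = 0, so β = Σxᵢyᵢ / (Σxᵢ² + σ²/τ²).
Σxᵢyᵢ = 4·16 + 4·16 + 1·2 + 3·11 = 163; Σxᵢ² = 42; σ²/τ² = 2.25.
β̂_MAP = 163 / (42 + 2.25) = 163/44.25 ≈ 3.684.

β̂_MAP = 3.684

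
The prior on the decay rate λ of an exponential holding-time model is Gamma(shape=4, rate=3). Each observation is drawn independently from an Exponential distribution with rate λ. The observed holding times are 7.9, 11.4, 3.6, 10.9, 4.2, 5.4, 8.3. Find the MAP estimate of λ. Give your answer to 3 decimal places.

λ̂_MAP = 0.183

The Exponential(rate=λ) likelihood is ∝ λ^n e^(−λΣtᵢ). Here n = 7 and Σtᵢ = 7.9 + 11.4 + 3.6 + 10.9 + 4.2 + 5.4 + 8.3 = 51.7.
Posterior ∝ λ^3e^(−3λ) · λ^7e^(−51.7λ) = λ^10e^(−54.7λ), i.e. Gamma(11, 54.7).
Mode = (a−1)/b = 10/54.7 ≈ 0.183.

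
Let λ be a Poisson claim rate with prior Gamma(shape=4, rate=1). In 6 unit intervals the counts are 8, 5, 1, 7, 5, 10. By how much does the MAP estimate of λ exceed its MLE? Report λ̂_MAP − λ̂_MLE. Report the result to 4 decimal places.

Σxᵢ = 36. Posterior is Gamma(40, 7); MAP = (40−1)/7 = 39/7 ≈ 5.57143.
MLE = x̄ = 36/6 ≈ 6.00000.
Difference = 39/7 − 36/6 = -3/7 ≈ -0.4286.

MAP − MLE = -0.4286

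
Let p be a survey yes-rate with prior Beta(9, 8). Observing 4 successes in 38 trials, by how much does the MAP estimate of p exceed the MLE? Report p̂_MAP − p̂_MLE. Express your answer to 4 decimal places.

Posterior is Beta(13, 42); MAP = (13−1)/(55−2) = 12/53 ≈ 0.22642.
MLE ignores the prior: p̂_MLE = k/n = 4/38 ≈ 0.10526.
Difference = 12/53 − 4/38 = 122/1007 ≈ 0.1212.

MAP − MLE = 0.1212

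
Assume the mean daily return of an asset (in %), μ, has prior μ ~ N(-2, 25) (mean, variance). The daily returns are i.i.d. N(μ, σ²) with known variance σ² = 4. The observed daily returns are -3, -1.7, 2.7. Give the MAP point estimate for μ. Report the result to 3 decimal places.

n = 3; x̄ = ((-3) + (-1.7) + 2.7)/3 = -2/3 = -2/3 ≈ -0.6667.
For a Normal prior and Normal likelihood with known variance, the posterior is Normal; its mode equals its mean, the precision-weighted average.
Prior precision 1/σ₀² = 1/25 = 0.04; data precision n/σ² = 3/4 = 0.75.
μ̂ = (0.04·(-2) + 0.75·(-2/3)) / (0.04 + 0.75) = (-0.58)/0.79 = -58/79 ≈ -0.734.

μ̂_MAP = -0.734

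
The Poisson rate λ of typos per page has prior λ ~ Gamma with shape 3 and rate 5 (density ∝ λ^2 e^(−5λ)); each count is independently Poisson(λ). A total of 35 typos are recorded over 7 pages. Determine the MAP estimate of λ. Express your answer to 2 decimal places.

Σxᵢ = 35, n = 7.
Posterior ∝ λ^2e^(−5λ) · λ^35e^(−7λ) = λ^37e^(−12λ), i.e. Gamma(shape=38, rate=12).
The mode of a Gamma(a, b) with a ≥ 1 (shape–rate) is (a−1)/b = 37/12 ≈ 3.08.

λ̂_MAP = 3.08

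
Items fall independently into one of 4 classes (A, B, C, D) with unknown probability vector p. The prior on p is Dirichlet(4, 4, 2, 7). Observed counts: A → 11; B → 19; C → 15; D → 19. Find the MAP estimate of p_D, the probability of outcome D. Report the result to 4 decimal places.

The posterior is Dirichlet(αᵢ + nᵢ) = Dirichlet(15, 23, 17, 26).
For a Dirichlet(a₁,…,a_K) with all aᵢ > 1, the mode has j-th component (aⱼ − 1)/(Σaᵢ − K).
Here Σaᵢ = 81 and K = 4, so p_D = (26 − 1)/(81 − 4) = 25/77 ≈ 0.3247.

MAP estimate of p_D = 0.3247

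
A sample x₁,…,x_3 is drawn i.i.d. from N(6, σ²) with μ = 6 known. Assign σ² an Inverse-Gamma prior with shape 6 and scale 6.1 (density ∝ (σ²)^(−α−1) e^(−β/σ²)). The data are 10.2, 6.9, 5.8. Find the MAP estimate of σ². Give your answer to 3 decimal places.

Sum of squared deviations about the known mean: SS = (10.2−6)² + (6.9−6)² + (5.8−6)² = 18.49.
The Normal likelihood contributes (σ²)^(−n/2) exp(−SS/(2σ²)), so the posterior is Inverse-Gamma(α + n/2, β + SS/2) = Inverse-Gamma(7.5, 15.345).
The mode of Inverse-Gamma(a, b) is b/(a+1) = 15.345/8.5 ≈ 1.805.

σ̂²_MAP = 1.805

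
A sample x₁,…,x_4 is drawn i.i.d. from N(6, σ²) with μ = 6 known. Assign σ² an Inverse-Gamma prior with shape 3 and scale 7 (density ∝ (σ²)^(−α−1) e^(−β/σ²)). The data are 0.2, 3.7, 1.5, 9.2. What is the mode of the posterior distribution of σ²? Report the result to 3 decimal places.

σ̂²_MAP = 6.952

Sum of squared deviations about the known mean: SS = (0.2−6)² + (3.7−6)² + (1.5−6)² + (9.2−6)² = 69.42.
The Normal likelihood contributes (σ²)^(−n/2) exp(−SS/(2σ²)), so the posterior is Inverse-Gamma(α + n/2, β + SS/2) = Inverse-Gamma(5, 41.71).
The mode of Inverse-Gamma(a, b) is b/(a+1) = 41.71/6 ≈ 6.952.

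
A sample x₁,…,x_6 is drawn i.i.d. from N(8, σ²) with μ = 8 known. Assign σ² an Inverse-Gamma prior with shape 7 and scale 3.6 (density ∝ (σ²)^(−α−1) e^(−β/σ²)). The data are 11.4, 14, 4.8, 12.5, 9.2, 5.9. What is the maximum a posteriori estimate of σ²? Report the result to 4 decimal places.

σ̂²_MAP = 4.1409

Sum of squared deviations about the known mean: SS = (11.4−8)² + (14−8)² + (4.8−8)² + (12.5−8)² + (9.2−8)² + (5.9−8)² = 83.9.
The Normal likelihood contributes (σ²)^(−n/2) exp(−SS/(2σ²)), so the posterior is Inverse-Gamma(α + n/2, β + SS/2) = Inverse-Gamma(10, 45.55).
The mode of Inverse-Gamma(a, b) is b/(a+1) = 45.55/11 ≈ 4.1409.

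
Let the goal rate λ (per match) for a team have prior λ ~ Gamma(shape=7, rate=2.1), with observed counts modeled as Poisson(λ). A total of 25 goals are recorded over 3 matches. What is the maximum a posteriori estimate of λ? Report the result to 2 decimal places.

Σxᵢ = 25, n = 3.
Posterior ∝ λ^6e^(−2.1λ) · λ^25e^(−3λ) = λ^31e^(−5.1λ), i.e. Gamma(shape=32, rate=5.1).
The mode of a Gamma(a, b) with a ≥ 1 (shape–rate) is (a−1)/b = 31/5.1 ≈ 6.08.

λ̂_MAP = 6.08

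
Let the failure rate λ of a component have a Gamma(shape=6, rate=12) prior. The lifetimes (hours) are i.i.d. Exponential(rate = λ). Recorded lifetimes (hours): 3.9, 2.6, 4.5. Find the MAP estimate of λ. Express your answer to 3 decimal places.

The Exponential(rate=λ) likelihood is ∝ λ^n e^(−λΣtᵢ). Here n = 3 and Σtᵢ = 3.9 + 2.6 + 4.5 = 11.
Posterior ∝ λ^5e^(−12λ) · λ^3e^(−11λ) = λ^8e^(−23λ), i.e. Gamma(9, 23).
Mode = (a−1)/b = 8/23 ≈ 0.348.

λ̂_MAP = 0.348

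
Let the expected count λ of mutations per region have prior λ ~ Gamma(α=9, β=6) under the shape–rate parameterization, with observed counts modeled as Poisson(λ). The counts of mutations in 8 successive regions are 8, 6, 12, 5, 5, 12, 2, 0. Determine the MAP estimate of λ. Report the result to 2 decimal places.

Σxᵢ = 8+6+12+5+5+12+2+0 = 50, with n = 8.
Posterior ∝ λ^8e^(−6λ) · λ^50e^(−8λ) = λ^58e^(−14λ), i.e. Gamma(shape=59, rate=14).
The mode of a Gamma(a, b) with a ≥ 1 (shape–rate) is (a−1)/b = 58/14 ≈ 4.14.

λ̂_MAP = 4.14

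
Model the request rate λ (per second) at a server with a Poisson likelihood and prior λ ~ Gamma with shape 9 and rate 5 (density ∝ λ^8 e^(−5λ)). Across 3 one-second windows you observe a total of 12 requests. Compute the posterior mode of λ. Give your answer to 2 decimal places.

λ̂_MAP = 2.50

Σxᵢ = 12, n = 3.
Posterior ∝ λ^8e^(−5λ) · λ^12e^(−3λ) = λ^20e^(−8λ), i.e. Gamma(shape=21, rate=8).
The mode of a Gamma(a, b) with a ≥ 1 (shape–rate) is (a−1)/b = 20/8 ≈ 2.50.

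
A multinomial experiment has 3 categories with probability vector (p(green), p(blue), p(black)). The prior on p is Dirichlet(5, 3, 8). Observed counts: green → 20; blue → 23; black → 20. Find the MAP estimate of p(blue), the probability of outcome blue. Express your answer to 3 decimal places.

MAP estimate of p(blue) = 0.329

The posterior is Dirichlet(αᵢ + nᵢ) = Dirichlet(25, 26, 28).
For a Dirichlet(a₁,…,a_K) with all aᵢ > 1, the mode has j-th component (aⱼ − 1)/(Σaᵢ − K).
Here Σaᵢ = 79 and K = 3, so p(blue) = (26 − 1)/(79 − 3) = 25/76 ≈ 0.329.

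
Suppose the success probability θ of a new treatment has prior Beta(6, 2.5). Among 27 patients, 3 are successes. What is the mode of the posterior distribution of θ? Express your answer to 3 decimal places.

θ̂_MAP = 0.239

Prior: Beta(6, 2.5).
Data: 3 successes in 27 trials. The binomial likelihood contributes θ^3(1−θ)^24, so the posterior is Beta(6+3, 2.5+24) = Beta(9, 26.5).
For Beta(a, b) with a, b > 1 the mode is (a−1)/(a+b−2) = 8/33.5 ≈ 0.239.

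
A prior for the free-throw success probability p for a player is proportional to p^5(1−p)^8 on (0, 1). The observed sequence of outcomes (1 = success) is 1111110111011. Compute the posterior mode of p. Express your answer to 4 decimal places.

p̂_MAP = 0.6154

The prior density ∝ p^5(1−p)^8 is the kernel of Beta(6, 9).
Data: 11 successes in 13 trials (from the sequence). The binomial likelihood contributes p^11(1−p)^2, so the posterior is Beta(6+11, 9+2) = Beta(17, 11).
For Beta(a, b) with a, b > 1 the mode is (a−1)/(a+b−2) = 16/26 ≈ 0.6154.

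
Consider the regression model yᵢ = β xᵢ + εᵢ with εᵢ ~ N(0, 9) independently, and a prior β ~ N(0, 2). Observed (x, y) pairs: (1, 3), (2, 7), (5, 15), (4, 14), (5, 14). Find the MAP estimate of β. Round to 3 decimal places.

log p(β | y) = −Σ(yᵢ − βxᵢ)²/(2·9) − β²/(2·2) + const.
Setting the derivative to zero: Σxᵢ(yᵢ − βxᵢ)/9 − β/2 = 0, so β = Σxᵢyᵢ / (Σxᵢ² + σ²/τ²).
Σxᵢyᵢ = 1·3 + 2·7 + 5·15 + 4·14 + 5·14 = 218; Σxᵢ² = 71; σ²/τ² = 4.5.
β̂_MAP = 218 / (71 + 4.5) = 218/75.5 ≈ 2.887.

β̂_MAP = 2.887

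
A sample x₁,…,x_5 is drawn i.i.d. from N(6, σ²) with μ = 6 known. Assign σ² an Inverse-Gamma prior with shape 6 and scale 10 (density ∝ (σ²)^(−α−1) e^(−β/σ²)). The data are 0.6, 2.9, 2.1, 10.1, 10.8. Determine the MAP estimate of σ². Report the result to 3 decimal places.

Sum of squared deviations about the known mean: SS = (0.6−6)² + (2.9−6)² + (2.1−6)² + (10.1−6)² + (10.8−6)² = 93.83.
The Normal likelihood contributes (σ²)^(−n/2) exp(−SS/(2σ²)), so the posterior is Inverse-Gamma(α + n/2, β + SS/2) = Inverse-Gamma(8.5, 56.915).
The mode of Inverse-Gamma(a, b) is b/(a+1) = 56.915/9.5 ≈ 5.991.

σ̂²_MAP = 5.991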